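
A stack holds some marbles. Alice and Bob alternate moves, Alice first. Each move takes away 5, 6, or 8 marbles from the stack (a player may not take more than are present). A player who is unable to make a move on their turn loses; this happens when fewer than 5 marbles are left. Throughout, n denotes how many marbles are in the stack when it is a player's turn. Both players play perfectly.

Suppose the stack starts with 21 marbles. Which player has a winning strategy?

Alice wins.

Compute win/loss labels from the base case upward. A position with no move is L. Any other position is W if it can reach an L in one move, else L.
n=0: no move → L
n=1: no move → L
n=2: no move → L
n=3: no move → L
n=4: no move → L
n=5: can move to 0, which is L ⇒ W
n=6: can move to 1, which is L ⇒ W
n=7: can move to 2, which is L ⇒ W
n=8: can move to 3, which is L ⇒ W
n=9: can move to 4, which is L ⇒ W
n=10: can move to 4, which is L ⇒ W
n=11: can move to 3, which is L ⇒ W
n=12: can move to 4, which is L ⇒ W
n=13: moves to 8(W), 7(W), 5(W); every one is W ⇒ L
n=14: moves to 9(W), 8(W), 6(W); every one is W ⇒ L
n=15: moves to 10(W), 9(W), 7(W); every one is W ⇒ L
n=16: moves to 11(W), 10(W), 8(W); every one is W ⇒ L
n=17: moves to 12(W), 11(W), 9(W); every one is W ⇒ L
n=18: can move to 13, which is L ⇒ W
n=19: can move to 14, which is L ⇒ W
n=20: can move to 15, which is L ⇒ W
n=21: can move to 16, which is L ⇒ W
From 21 Alice can remove 5, leaving 16, reaching an L position.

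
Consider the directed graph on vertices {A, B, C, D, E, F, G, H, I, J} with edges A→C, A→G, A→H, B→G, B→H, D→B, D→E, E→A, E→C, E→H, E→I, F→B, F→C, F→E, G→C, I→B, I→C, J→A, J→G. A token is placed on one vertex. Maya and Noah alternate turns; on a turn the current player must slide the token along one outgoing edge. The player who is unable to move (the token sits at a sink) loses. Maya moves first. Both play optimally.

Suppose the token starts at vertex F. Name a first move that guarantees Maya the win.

Compute win/loss labels from the base case upward. A position with no move is L. Any other position is W if it can reach an L in one move, else L.
Every edge goes from a vertex to one that appears earlier in the order H, C, G, B, I, A, E, J, F, D, so processing vertices in that order labels each vertex after all of its successors.
H: no outgoing edge → L
C: no outgoing edge → L
G: reaches L-position C → W
B: reaches L-position H → W
I: reaches L-position C → W
A: reaches L-position C → W
E: reaches L-position C → W
J: only reaches A(W), G(W), all W → L
F: reaches L-position C → W
D: only reaches E(W), B(W), all W → L
From F, the L positions reachable in one move are: C.

Move to C.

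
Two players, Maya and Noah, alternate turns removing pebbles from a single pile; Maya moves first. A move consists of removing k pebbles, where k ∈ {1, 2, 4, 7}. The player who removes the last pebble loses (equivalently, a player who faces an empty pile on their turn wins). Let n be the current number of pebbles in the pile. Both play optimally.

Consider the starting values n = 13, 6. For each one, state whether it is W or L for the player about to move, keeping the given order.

Work bottom-up. With no move the player to move wins. Otherwise the position is W if at least one move leads to an L position for the opponent, and L if every move leads to a W.
n=0: no move; the opponent has just taken the last pebble and therefore loses → W
n=1: the only move is to 0(W), a W ⇒ L
n=2: can move to 1, which is L ⇒ W
n=3: can move to 1, which is L ⇒ W
n=4: moves to 3(W), 2(W), 0(W); every one is W ⇒ L
n=5: can move to 4, which is L ⇒ W
n=6: can move to 4, which is L ⇒ W
n=7: moves to 6(W), 5(W), 3(W), 0(W); every one is W ⇒ L
n=8: can move to 7, which is L ⇒ W
n=9: can move to 7, which is L ⇒ W
n=10: moves to 9(W), 8(W), 6(W), 3(W); every one is W ⇒ L
n=11: can move to 10, which is L ⇒ W
n=12: can move to 10, which is L ⇒ W
n=13: moves to 12(W), 11(W), 9(W), 6(W); every one is W ⇒ L

13: L, 6: W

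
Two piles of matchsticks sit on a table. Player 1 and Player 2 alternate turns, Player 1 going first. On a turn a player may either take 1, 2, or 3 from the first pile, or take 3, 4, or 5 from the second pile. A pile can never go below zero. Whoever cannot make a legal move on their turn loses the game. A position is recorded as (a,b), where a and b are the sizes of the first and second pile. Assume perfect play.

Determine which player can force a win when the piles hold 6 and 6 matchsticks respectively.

Player 2 wins.

Build the W/L table. Terminal = L. A non-terminal position is W if it has a move to some L; otherwise it is L.
No move ever increases a pile, so every position that can arise here has a ≤ 6 and b ≤ 6; it is enough to label the cells with 0 ≤ a ≤ 6 and 0 ≤ b ≤ 6.
Every move lowers a or b (never raises either), so fill the grid row by row in increasing a, and left to right within a row: each cell's successors are then already labelled.
      b=0  b=1  b=2  b=3  b=4  b=5  b=6
a=0:    L    L    L    W    W    W    W
a=1:    W    W    W    L    L    L    W
a=2:    W    W    W    W    W    W    L
a=3:    W    W    W    W    W    W    W
a=4:    L    L    L    W    W    W    W
a=5:    W    W    W    L    L    L    W
a=6:    W    W    W    W    W    W    L
Cells with no legal move (terminal, hence L): (0,0), (0,1), (0,2).
The remaining L cells, each justified by listing all of its moves:
(1,3): moves to (0,3)(W), (1,0)(W); every one is W ⇒ L
(1,4): moves to (0,4)(W), (1,1)(W), (1,0)(W); every one is W ⇒ L
(1,5): moves to (0,5)(W), (1,2)(W), (1,1)(W), (1,0)(W); every one is W ⇒ L
(2,6): moves to (1,6)(W), (0,6)(W), (2,3)(W), (2,2)(W), (2,1)(W); every one is W ⇒ L
(4,0): moves to (3,0)(W), (2,0)(W), (1,0)(W); every one is W ⇒ L
(4,1): moves to (3,1)(W), (2,1)(W), (1,1)(W); every one is W ⇒ L
(4,2): moves to (3,2)(W), (2,2)(W), (1,2)(W); every one is W ⇒ L
(5,3): moves to (4,3)(W), (3,3)(W), (2,3)(W), (5,0)(W); every one is W ⇒ L
(5,4): moves to (4,4)(W), (3,4)(W), (2,4)(W), (5,1)(W), (5,0)(W); every one is W ⇒ L
(5,5): moves to (4,5)(W), (3,5)(W), (2,5)(W), (5,2)(W), (5,1)(W), (5,0)(W); every one is W ⇒ L
(6,6): moves to (5,6)(W), (4,6)(W), (3,6)(W), (6,3)(W), (6,2)(W), (6,1)(W); every one is W ⇒ L
Every other cell has at least one move into one of the L cells above, so it is W.
The starting position (6,6) is L: whatever Player 1 does, the opponent receives a W position.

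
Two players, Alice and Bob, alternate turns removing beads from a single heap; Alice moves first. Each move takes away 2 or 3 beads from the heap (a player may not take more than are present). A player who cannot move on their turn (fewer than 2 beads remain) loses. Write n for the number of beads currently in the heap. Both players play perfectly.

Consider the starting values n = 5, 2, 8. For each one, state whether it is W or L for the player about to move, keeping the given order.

Work bottom-up. With no move the player to move loses. Otherwise the position is W if at least one move leads to an L position for the opponent, and L if every move leads to a W.
n=0: no move → L
n=1: no move → L
n=2: reaches L-position 0 → W
n=3: reaches L-position 1 → W
n=4: reaches L-position 1 → W
n=5: only reaches 3(W), 2(W), all W → L
n=6: only reaches 4(W), 3(W), all W → L
n=7: reaches L-position 5 → W
n=8: reaches L-position 6 → W

5: L, 2: W, 8: W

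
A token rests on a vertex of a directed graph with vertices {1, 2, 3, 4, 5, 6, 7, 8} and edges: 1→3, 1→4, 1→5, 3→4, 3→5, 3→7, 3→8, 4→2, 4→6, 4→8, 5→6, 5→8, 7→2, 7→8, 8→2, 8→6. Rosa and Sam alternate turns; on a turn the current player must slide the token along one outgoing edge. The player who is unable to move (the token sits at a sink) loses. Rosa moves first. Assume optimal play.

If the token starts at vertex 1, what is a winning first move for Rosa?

Positions with no move are L. A position that does have a move is losing for the player to move precisely when every available move leads to a winning position for the opponent. Fill in the labels:
Every edge goes from a vertex to one that appears earlier in the order 2, 6, 8, 4, 5, 7, 3, 1, so processing vertices in that order labels each vertex after all of its successors.
2: no outgoing edge → L
6: no outgoing edge → L
8: reaches L-position 6 → W
4: reaches L-position 6 → W
5: reaches L-position 6 → W
7: reaches L-position 2 → W
3: only reaches 7(W), 5(W), 4(W), 8(W), all W → L
1: reaches L-position 3 → W
From 1, the L positions reachable in one move are: 3.

Move to 3.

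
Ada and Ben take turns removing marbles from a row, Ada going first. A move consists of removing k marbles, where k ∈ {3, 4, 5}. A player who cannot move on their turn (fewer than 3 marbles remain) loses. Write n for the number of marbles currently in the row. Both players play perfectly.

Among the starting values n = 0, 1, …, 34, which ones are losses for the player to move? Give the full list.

0, 1, 2, 8, 9, 10, 16, 17, 18, 24, 25, 26, 32, 33, 34

Work bottom-up. With no move the player to move loses. Otherwise the position is W if at least one move leads to an L position for the opponent, and L if every move leads to a W.
n=0: no move → L
n=1: no move → L
n=2: no move → L
n=3: →0(L), so W
n=4: →1(L), so W
n=5: →2(L), so W
n=6: →2(L), so W
n=7: →2(L), so W
n=8: →5(W), 4(W), 3(W) — all W, so L
n=9: →6(W), 5(W), 4(W) — all W, so L
n=10: →7(W), 6(W), 5(W) — all W, so L
n=11: →8(L), so W
n=12: →9(L), so W
n=13: →10(L), so W
n=14: →10(L), so W
n=15: →10(L), so W
n=16: →13(W), 12(W), 11(W) — all W, so L
n=17: →14(W), 13(W), 12(W) — all W, so L
n=18: →15(W), 14(W), 13(W) — all W, so L
n=19: →16(L), so W
n=20: →17(L), so W
n=21: →18(L), so W
n=22: →18(L), so W
n=23: →18(L), so W
n=24: →21(W), 20(W), 19(W) — all W, so L
n=25: →22(W), 21(W), 20(W) — all W, so L
n=26: →23(W), 22(W), 21(W) — all W, so L
n=27: →24(L), so W
n=28: →25(L), so W
n=29: →26(L), so W
n=30: →26(L), so W
n=31: →26(L), so W
n=32: →29(W), 28(W), 27(W) — all W, so L
n=33: →30(W), 29(W), 28(W) — all W, so L
n=34: →31(W), 30(W), 29(W) — all W, so L
The losing starting values of n are exactly the entries labelled L in this table (15 of them).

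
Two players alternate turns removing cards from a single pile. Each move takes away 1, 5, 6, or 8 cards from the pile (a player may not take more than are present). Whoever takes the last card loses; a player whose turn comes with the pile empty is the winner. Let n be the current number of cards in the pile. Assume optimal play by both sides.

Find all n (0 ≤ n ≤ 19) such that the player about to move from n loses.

1, 3, 5, 12, 14, 16

Use the standard recursion: the mover wins at a terminal position; elsewhere, the mover wins exactly when some move hands the opponent an L position.
n=0: no move; the opponent has just taken the last card and therefore loses → W
n=1: →0(W) only, which is W, so L
n=2: →1(L), so W
n=3: →2(W) only, which is W, so L
n=4: →3(L), so W
n=5: →4(W), 0(W) — all W, so L
n=6: →5(L), so W
n=7: →1(L), so W
n=8: →3(L), so W
n=9: →3(L), so W
n=10: →5(L), so W
n=11: →5(L), so W
n=12: →11(W), 7(W), 6(W), 4(W) — all W, so L
n=13: →12(L), so W
n=14: →13(W), 9(W), 8(W), 6(W) — all W, so L
n=15: →14(L), so W
n=16: →15(W), 11(W), 10(W), 8(W) — all W, so L
n=17: →16(L), so W
n=18: →12(L), so W
n=19: →14(L), so W
The losing starting values of n are exactly the entries labelled L in this table (6 of them).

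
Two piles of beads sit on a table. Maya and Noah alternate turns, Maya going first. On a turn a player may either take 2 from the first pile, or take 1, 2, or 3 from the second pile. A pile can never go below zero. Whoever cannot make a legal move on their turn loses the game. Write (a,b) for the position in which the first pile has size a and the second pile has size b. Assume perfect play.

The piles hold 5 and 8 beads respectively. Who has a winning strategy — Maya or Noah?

Classify positions by backward induction: terminal positions (no move available) are L. From any other position, the mover wins iff some move reaches an L.
No move ever increases a pile, so every position that can arise here has a ≤ 5 and b ≤ 8; it is enough to label the cells with 0 ≤ a ≤ 5 and 0 ≤ b ≤ 8.
Every move lowers a or b (never raises either), so fill the grid row by row in increasing a, and left to right within a row: each cell's successors are then already labelled.
      b=0  b=1  b=2  b=3  b=4  b=5  b=6  b=7  b=8
a=0:    L    W    W    W    L    W    W    W    L
a=1:    L    W    W    W    L    W    W    W    L
a=2:    W    L    W    W    W    L    W    W    W
a=3:    W    L    W    W    W    L    W    W    W
a=4:    L    W    W    W    L    W    W    W    L
a=5:    L    W    W    W    L    W    W    W    L
Cells with no legal move (terminal, hence L): (0,0), (1,0).
The remaining L cells, each justified by listing all of its moves:
(0,4): L (options (0,3)(W), (0,2)(W), (0,1)(W) are all W)
(0,8): L (options (0,7)(W), (0,6)(W), (0,5)(W) are all W)
(1,4): L (options (1,3)(W), (1,2)(W), (1,1)(W) are all W)
(1,8): L (options (1,7)(W), (1,6)(W), (1,5)(W) are all W)
(2,1): L (options (0,1)(W), (2,0)(W) are all W)
(2,5): L (options (0,5)(W), (2,4)(W), (2,3)(W), (2,2)(W) are all W)
(3,1): L (options (1,1)(W), (3,0)(W) are all W)
(3,5): L (options (1,5)(W), (3,4)(W), (3,3)(W), (3,2)(W) are all W)
(4,0): L (sole option (2,0)(W) is W)
(4,4): L (options (2,4)(W), (4,3)(W), (4,2)(W), (4,1)(W) are all W)
(4,8): L (options (2,8)(W), (4,7)(W), (4,6)(W), (4,5)(W) are all W)
(5,0): L (sole option (3,0)(W) is W)
(5,4): L (options (3,4)(W), (5,3)(W), (5,2)(W), (5,1)(W) are all W)
(5,8): L (options (3,8)(W), (5,7)(W), (5,6)(W), (5,5)(W) are all W)
Every other cell has at least one move into one of the L cells above, so it is W.
Every move from (5,8) reaches a W position, so the mover loses.

Noah wins.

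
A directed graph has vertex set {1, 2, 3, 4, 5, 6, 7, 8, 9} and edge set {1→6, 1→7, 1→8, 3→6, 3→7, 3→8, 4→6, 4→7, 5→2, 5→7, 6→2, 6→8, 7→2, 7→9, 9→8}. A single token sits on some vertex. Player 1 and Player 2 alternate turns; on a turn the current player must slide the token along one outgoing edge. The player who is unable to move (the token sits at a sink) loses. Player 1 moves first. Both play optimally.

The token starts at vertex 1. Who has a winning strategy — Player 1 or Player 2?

Player 1 wins.

Build the W/L table. Terminal = L. A non-terminal position is W if it has a move to some L; otherwise it is L.
Every edge goes from a vertex to one that appears earlier in the order 2, 8, 6, 9, 7, 3, 5, 4, 1, so processing vertices in that order labels each vertex after all of its successors.
2: no outgoing edge → L
8: no outgoing edge → L
6: can move to 8, which is L ⇒ W
9: can move to 8, which is L ⇒ W
7: can move to 2, which is L ⇒ W
3: can move to 8, which is L ⇒ W
5: can move to 2, which is L ⇒ W
4: moves to 7(W), 6(W); every one is W ⇒ L
1: can move to 8, which is L ⇒ W
The starting position 1 is W: Player 1 should move to 8, handing over an L position.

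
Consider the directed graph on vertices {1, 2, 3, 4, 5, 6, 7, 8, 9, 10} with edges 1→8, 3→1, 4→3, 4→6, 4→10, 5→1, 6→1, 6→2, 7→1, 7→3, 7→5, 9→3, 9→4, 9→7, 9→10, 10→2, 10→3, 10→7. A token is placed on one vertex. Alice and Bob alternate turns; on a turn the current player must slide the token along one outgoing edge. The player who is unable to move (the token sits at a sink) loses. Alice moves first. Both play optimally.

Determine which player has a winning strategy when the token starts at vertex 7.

Alice wins.

Compute win/loss labels from the base case upward. A position with no move is L. Any other position is W if it can reach an L in one move, else L.
Every edge goes from a vertex to one that appears earlier in the order 2, 8, 1, 3, 5, 7, 10, 6, 4, 9, so processing vertices in that order labels each vertex after all of its successors.
2: no outgoing edge → L
8: no outgoing edge → L
1: W (go to 8, an L position)
3: L (sole option 1(W) is W)
5: L (sole option 1(W) is W)
7: W (go to 5, an L position)
10: W (go to 3, an L position)
6: W (go to 2, an L position)
4: W (go to 3, an L position)
9: W (go to 3, an L position)
The starting position 7 is W: Alice should move to 5, handing over an L position.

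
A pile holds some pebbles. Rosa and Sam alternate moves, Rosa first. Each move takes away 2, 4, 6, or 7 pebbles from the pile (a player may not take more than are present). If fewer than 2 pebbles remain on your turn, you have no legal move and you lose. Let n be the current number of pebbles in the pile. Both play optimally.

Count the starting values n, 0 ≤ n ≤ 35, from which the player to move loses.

8

Classify positions by backward induction: terminal positions (no move available) are L. From any other position, the mover wins iff some move reaches an L.
n=0: no move → L
n=1: no move → L
n=2: W (go to 0, an L position)
n=3: W (go to 1, an L position)
n=4: W (go to 0, an L position)
n=5: W (go to 1, an L position)
n=6: W (go to 0, an L position)
n=7: W (go to 1, an L position)
n=8: W (go to 1, an L position)
n=9: L (options 7(W), 5(W), 3(W), 2(W) are all W)
n=10: L (options 8(W), 6(W), 4(W), 3(W) are all W)
n=11: W (go to 9, an L position)
n=12: W (go to 10, an L position)
n=13: W (go to 9, an L position)
n=14: W (go to 10, an L position)
n=15: W (go to 9, an L position)
n=16: W (go to 10, an L position)
n=17: W (go to 10, an L position)
n=18: L (options 16(W), 14(W), 12(W), 11(W) are all W)
n=19: L (options 17(W), 15(W), 13(W), 12(W) are all W)
n=20: W (go to 18, an L position)
n=21: W (go to 19, an L position)
n=22: W (go to 18, an L position)
n=23: W (go to 19, an L position)
n=24: W (go to 18, an L position)
n=25: W (go to 19, an L position)
n=26: W (go to 19, an L position)
n=27: L (options 25(W), 23(W), 21(W), 20(W) are all W)
n=28: L (options 26(W), 24(W), 22(W), 21(W) are all W)
n=29: W (go to 27, an L position)
n=30: W (go to 28, an L position)
n=31: W (go to 27, an L position)
n=32: W (go to 28, an L position)
n=33: W (go to 27, an L position)
n=34: W (go to 28, an L position)
n=35: W (go to 28, an L position)
L entries with 0 ≤ n ≤ 35: n = 0, 1, 9, 10, 18, 19, 27, 28; that makes 8.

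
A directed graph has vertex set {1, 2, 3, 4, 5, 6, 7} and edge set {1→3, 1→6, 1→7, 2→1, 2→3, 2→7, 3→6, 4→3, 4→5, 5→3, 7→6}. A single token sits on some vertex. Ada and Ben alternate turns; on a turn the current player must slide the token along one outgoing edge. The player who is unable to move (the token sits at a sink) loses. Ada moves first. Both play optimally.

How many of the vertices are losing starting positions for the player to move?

3

Classify positions by backward induction: terminal positions (no move available) are L. From any other position, the mover wins iff some move reaches an L.
Every edge goes from a vertex to one that appears earlier in the order 6, 3, 7, 5, 1, 2, 4, so processing vertices in that order labels each vertex after all of its successors.
6: no outgoing edge → L
3: can move to 6, which is L ⇒ W
7: can move to 6, which is L ⇒ W
5: the only move is to 3(W), a W ⇒ L
1: can move to 6, which is L ⇒ W
2: moves to 1(W), 7(W), 3(W); every one is W ⇒ L
4: can move to 5, which is L ⇒ W
The L vertices are 2, 5, 6; that is 3 in all.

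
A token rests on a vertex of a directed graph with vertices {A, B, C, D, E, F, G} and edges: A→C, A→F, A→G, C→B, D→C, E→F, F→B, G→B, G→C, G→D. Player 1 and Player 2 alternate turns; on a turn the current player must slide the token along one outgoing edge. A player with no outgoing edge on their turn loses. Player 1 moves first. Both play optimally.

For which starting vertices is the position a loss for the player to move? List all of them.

A, B, D, E

Label each position W (a win for the player to move) or L (a loss). A position with no legal move is L; any other position is W exactly when some move reaches an L, and L when every move reaches a W.
Every edge goes from a vertex to one that appears earlier in the order B, C, F, D, G, E, A, so processing vertices in that order labels each vertex after all of its successors.
B: no outgoing edge → L
C: can move to B, which is L ⇒ W
F: can move to B, which is L ⇒ W
D: the only move is to C(W), a W ⇒ L
G: can move to D, which is L ⇒ W
E: the only move is to F(W), a W ⇒ L
A: moves to G(W), F(W), C(W); every one is W ⇒ L
The losing starting vertices are exactly the entries labelled L in this table (4 of them).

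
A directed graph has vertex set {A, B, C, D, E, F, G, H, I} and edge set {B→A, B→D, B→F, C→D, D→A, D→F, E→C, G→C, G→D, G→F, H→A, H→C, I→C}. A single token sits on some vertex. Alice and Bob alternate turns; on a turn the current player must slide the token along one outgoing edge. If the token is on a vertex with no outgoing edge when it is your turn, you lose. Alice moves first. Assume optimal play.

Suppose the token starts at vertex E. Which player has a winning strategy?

Alice wins.

Compute win/loss labels from the base case upward. A position with no move is L. Any other position is W if it can reach an L in one move, else L.
Every edge goes from a vertex to one that appears earlier in the order F, A, D, B, C, H, E, G, I, so processing vertices in that order labels each vertex after all of its successors.
F: no outgoing edge → L
A: no outgoing edge → L
D: W (go to A, an L position)
B: W (go to A, an L position)
C: L (sole option D(W) is W)
H: W (go to C, an L position)
E: W (go to C, an L position)
G: W (go to C, an L position)
I: W (go to C, an L position)
From E Alice can move to C, reaching an L position.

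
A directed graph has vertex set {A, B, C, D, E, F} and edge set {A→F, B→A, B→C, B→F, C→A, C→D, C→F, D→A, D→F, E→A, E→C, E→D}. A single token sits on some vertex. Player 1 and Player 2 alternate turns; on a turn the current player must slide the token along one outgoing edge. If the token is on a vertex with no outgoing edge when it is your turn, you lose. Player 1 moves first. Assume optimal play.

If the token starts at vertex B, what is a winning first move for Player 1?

Move to F.

Classify positions by backward induction: terminal positions (no move available) are L. From any other position, the mover wins iff some move reaches an L.
Every edge goes from a vertex to one that appears earlier in the order F, A, D, C, E, B, so processing vertices in that order labels each vertex after all of its successors.
F: no outgoing edge → L
A: →F(L), so W
D: →F(L), so W
C: →F(L), so W
E: →C(W), D(W), A(W) — all W, so L
B: →F(L), so W
From B, the L positions reachable in one move are: F.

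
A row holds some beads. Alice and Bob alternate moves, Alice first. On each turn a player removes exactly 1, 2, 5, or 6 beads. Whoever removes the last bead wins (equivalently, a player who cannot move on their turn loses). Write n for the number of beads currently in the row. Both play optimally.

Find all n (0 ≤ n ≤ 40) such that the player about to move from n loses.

0, 3, 7, 10, 14, 17, 21, 24, 28, 31, 35, 38

Positions with no move are L. A position that does have a move is losing for the player to move precisely when every available move leads to a winning position for the opponent. Fill in the labels:
n=0: no move → L
n=1: →0(L), so W
n=2: →0(L), so W
n=3: →2(W), 1(W) — all W, so L
n=4: →3(L), so W
n=5: →3(L), so W
n=6: →0(L), so W
n=7: →6(W), 5(W), 2(W), 1(W) — all W, so L
n=8: →7(L), so W
n=9: →7(L), so W
n=10: →9(W), 8(W), 5(W), 4(W) — all W, so L
n=11: →10(L), so W
n=12: →10(L), so W
n=13: →7(L), so W
n=14: →13(W), 12(W), 9(W), 8(W) — all W, so L
n=15: →14(L), so W
n=16: →14(L), so W
n=17: →16(W), 15(W), 12(W), 11(W) — all W, so L
n=18: →17(L), so W
n=19: →17(L), so W
n=20: →14(L), so W
n=21: →20(W), 19(W), 16(W), 15(W) — all W, so L
n=22: →21(L), so W
n=23: →21(L), so W
n=24: →23(W), 22(W), 19(W), 18(W) — all W, so L
n=25: →24(L), so W
n=26: →24(L), so W
n=27: →21(L), so W
n=28: →27(W), 26(W), 23(W), 22(W) — all W, so L
n=29: →28(L), so W
n=30: →28(L), so W
n=31: →30(W), 29(W), 26(W), 25(W) — all W, so L
n=32: →31(L), so W
n=33: →31(L), so W
n=34: →28(L), so W
n=35: →34(W), 33(W), 30(W), 29(W) — all W, so L
n=36: →35(L), so W
n=37: →35(L), so W
n=38: →37(W), 36(W), 33(W), 32(W) — all W, so L
n=39: →38(L), so W
n=40: →38(L), so W
The losing starting values of n are exactly the entries labelled L in this table (12 of them).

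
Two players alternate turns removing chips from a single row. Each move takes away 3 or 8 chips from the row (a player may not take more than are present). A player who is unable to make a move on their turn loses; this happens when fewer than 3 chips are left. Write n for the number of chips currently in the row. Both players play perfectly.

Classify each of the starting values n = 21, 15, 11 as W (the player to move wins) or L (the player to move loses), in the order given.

21: W, 15: W, 11: L

Build the W/L table. Terminal = L. A non-terminal position is W if it has a move to some L; otherwise it is L.
n=0: no move → L
n=1: no move → L
n=2: no move → L
n=3: W (go to 0, an L position)
n=4: W (go to 1, an L position)
n=5: W (go to 2, an L position)
n=6: L (sole option 3(W) is W)
n=7: L (sole option 4(W) is W)
n=8: W (go to 0, an L position)
n=9: W (go to 6, an L position)
n=10: W (go to 7, an L position)
n=11: L (options 8(W), 3(W) are all W)
n=12: L (options 9(W), 4(W) are all W)
n=13: L (options 10(W), 5(W) are all W)
n=14: W (go to 11, an L position)
n=15: W (go to 12, an L position)
n=16: W (go to 13, an L position)
n=17: L (options 14(W), 9(W) are all W)
n=18: L (options 15(W), 10(W) are all W)
n=19: W (go to 11, an L position)
n=20: W (go to 17, an L position)
n=21: W (go to 18, an L position)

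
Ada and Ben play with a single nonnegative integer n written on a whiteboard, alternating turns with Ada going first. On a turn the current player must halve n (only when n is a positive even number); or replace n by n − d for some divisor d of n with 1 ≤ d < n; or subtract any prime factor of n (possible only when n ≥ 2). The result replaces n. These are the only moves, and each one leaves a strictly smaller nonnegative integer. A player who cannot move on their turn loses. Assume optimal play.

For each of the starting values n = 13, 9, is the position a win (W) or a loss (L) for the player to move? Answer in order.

13: W, 9: L

Use the standard recursion: the mover loses at a terminal position; elsewhere, the mover wins exactly when some move hands the opponent an L position.
n=0: no move → L
n=1: no move → L
n=2: W (go to 0, an L position)
n=3: W (go to 0, an L position)
n=4: L (options 2(W), 3(W) are all W)
n=5: W (go to 0, an L position)
n=6: W (go to 4, an L position)
n=7: W (go to 0, an L position)
n=8: W (go to 4, an L position)
n=9: L (options 6(W), 8(W) are all W)
n=10: W (go to 9, an L position)
n=11: W (go to 0, an L position)
n=12: W (go to 9, an L position)
n=13: W (go to 0, an L position)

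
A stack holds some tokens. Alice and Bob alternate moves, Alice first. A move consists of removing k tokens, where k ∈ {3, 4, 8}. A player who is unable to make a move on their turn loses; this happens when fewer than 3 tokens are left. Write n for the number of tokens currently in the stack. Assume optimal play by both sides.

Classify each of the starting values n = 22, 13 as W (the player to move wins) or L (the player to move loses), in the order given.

Work bottom-up. With no move the player to move loses. Otherwise the position is W if at least one move leads to an L position for the opponent, and L if every move leads to a W.
n=0: no move → L
n=1: no move → L
n=2: no move → L
n=3: reaches L-position 0 → W
n=4: reaches L-position 1 → W
n=5: reaches L-position 2 → W
n=6: reaches L-position 2 → W
n=7: only reaches 4(W), 3(W), all W → L
n=8: reaches L-position 0 → W
n=9: reaches L-position 1 → W
n=10: reaches L-position 7 → W
n=11: reaches L-position 7 → W
n=12: only reaches 9(W), 8(W), 4(W), all W → L
n=13: only reaches 10(W), 9(W), 5(W), all W → L
n=14: only reaches 11(W), 10(W), 6(W), all W → L
n=15: reaches L-position 12 → W
n=16: reaches L-position 13 → W
n=17: reaches L-position 14 → W
n=18: reaches L-position 14 → W
n=19: only reaches 16(W), 15(W), 11(W), all W → L
n=20: reaches L-position 12 → W
n=21: reaches L-position 13 → W
n=22: reaches L-position 19 → W

22: W, 13: L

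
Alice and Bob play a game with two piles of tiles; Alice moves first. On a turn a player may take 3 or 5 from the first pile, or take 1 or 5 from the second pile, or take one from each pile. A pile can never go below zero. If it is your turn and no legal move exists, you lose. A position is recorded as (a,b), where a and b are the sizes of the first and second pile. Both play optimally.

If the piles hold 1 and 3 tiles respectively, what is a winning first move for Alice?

Build the W/L table. Terminal = L. A non-terminal position is W if it has a move to some L; otherwise it is L.
No move ever increases a pile, so every position that can arise here has a ≤ 1 and b ≤ 3; it is enough to label the cells with 0 ≤ a ≤ 1 and 0 ≤ b ≤ 3.
Every move lowers a or b (never raises either), so fill the grid row by row in increasing a, and left to right within a row: each cell's successors are then already labelled.
      b=0  b=1  b=2  b=3
a=0:    L    W    L    W
a=1:    L    W    L    W
Cells with no legal move (terminal, hence L): (0,0), (1,0).
The remaining L cells, each justified by listing all of its moves:
(0,2): the only move is to (0,1)(W), a W ⇒ L
(1,2): moves to (1,1)(W), (0,1)(W); every one is W ⇒ L
Every other cell has at least one move into one of the L cells above, so it is W.
From (1,3), the L positions reachable in one move are: (1,2), (0,2). Any move reaching one of these is winning.

Move to (1,2).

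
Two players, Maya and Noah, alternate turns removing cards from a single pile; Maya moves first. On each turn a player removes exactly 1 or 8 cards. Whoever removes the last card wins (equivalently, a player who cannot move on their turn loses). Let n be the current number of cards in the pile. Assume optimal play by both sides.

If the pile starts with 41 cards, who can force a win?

Maya wins.

Build the W/L table. Terminal = L. A non-terminal position is W if it has a move to some L; otherwise it is L.
n=0: no move → L
n=1: W (go to 0, an L position)
n=2: L (sole option 1(W) is W)
n=3: W (go to 2, an L position)
n=4: L (sole option 3(W) is W)
n=5: W (go to 4, an L position)
n=6: L (sole option 5(W) is W)
n=7: W (go to 6, an L position)
n=8: W (go to 0, an L position)
n=9: L (options 8(W), 1(W) are all W)
n=10: W (go to 9, an L position)
n=11: L (options 10(W), 3(W) are all W)
n=12: W (go to 11, an L position)
n=13: L (options 12(W), 5(W) are all W)
n=14: W (go to 13, an L position)
n=15: L (options 14(W), 7(W) are all W)
n=16: W (go to 15, an L position)
n=17: W (go to 9, an L position)
n=18: L (options 17(W), 10(W) are all W)
n=19: W (go to 18, an L position)
n=20: L (options 19(W), 12(W) are all W)
n=21: W (go to 20, an L position)
n=22: L (options 21(W), 14(W) are all W)
n=23: W (go to 22, an L position)
n=24: L (options 23(W), 16(W) are all W)
n=25: W (go to 24, an L position)
n=26: W (go to 18, an L position)
n=27: L (options 26(W), 19(W) are all W)
n=28: W (go to 27, an L position)
n=29: L (options 28(W), 21(W) are all W)
n=30: W (go to 29, an L position)
n=31: L (options 30(W), 23(W) are all W)
n=32: W (go to 31, an L position)
n=33: L (options 32(W), 25(W) are all W)
n=34: W (go to 33, an L position)
n=35: W (go to 27, an L position)
n=36: L (options 35(W), 28(W) are all W)
n=37: W (go to 36, an L position)
n=38: L (options 37(W), 30(W) are all W)
n=39: W (go to 38, an L position)
n=40: L (options 39(W), 32(W) are all W)
n=41: W (go to 40, an L position)
From 41 Maya can remove 1, leaving 40, reaching an L position.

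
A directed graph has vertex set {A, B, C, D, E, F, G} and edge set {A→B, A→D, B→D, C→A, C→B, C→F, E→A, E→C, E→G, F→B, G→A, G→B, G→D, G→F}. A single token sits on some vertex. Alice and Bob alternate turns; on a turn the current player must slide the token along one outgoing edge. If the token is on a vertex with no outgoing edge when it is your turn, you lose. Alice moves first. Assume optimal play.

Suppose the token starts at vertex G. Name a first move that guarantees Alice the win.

Work bottom-up. With no move the player to move loses. Otherwise the position is W if at least one move leads to an L position for the opponent, and L if every move leads to a W.
Every edge goes from a vertex to one that appears earlier in the order D, B, A, F, G, C, E, so processing vertices in that order labels each vertex after all of its successors.
D: no outgoing edge → L
B: reaches L-position D → W
A: reaches L-position D → W
F: only reaches B(W), which is W → L
G: reaches L-position F → W
C: reaches L-position F → W
E: only reaches C(W), G(W), A(W), all W → L
From G, the L positions reachable in one move are: F, D. Any move reaching one of these is winning.

Move to F.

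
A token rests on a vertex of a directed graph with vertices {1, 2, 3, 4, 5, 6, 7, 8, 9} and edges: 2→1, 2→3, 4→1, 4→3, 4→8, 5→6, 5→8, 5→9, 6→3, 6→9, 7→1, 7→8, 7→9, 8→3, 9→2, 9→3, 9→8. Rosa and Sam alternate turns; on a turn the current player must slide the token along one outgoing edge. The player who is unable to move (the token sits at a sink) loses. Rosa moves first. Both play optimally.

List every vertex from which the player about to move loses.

1, 3, 5

Compute win/loss labels from the base case upward. A position with no move is L. Any other position is W if it can reach an L in one move, else L.
Every edge goes from a vertex to one that appears earlier in the order 3, 1, 2, 8, 9, 7, 4, 6, 5, so processing vertices in that order labels each vertex after all of its successors.
3: no outgoing edge → L
1: no outgoing edge → L
2: can move to 1, which is L ⇒ W
8: can move to 3, which is L ⇒ W
9: can move to 3, which is L ⇒ W
7: can move to 1, which is L ⇒ W
4: can move to 1, which is L ⇒ W
6: can move to 3, which is L ⇒ W
5: moves to 6(W), 9(W), 8(W); every one is W ⇒ L
Reading off the rows marked L gives the requested list; there are 3 such vertices.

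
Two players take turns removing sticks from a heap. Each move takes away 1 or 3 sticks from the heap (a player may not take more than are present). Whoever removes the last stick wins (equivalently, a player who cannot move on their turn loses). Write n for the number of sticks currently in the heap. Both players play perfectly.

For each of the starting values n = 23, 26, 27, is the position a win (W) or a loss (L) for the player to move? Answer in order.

23: W, 26: L, 27: W

Use the standard recursion: the mover loses at a terminal position; elsewhere, the mover wins exactly when some move hands the opponent an L position.
n=0: no move → L
n=1: can move to 0, which is L ⇒ W
n=2: the only move is to 1(W), a W ⇒ L
n=3: can move to 2, which is L ⇒ W
n=4: moves to 3(W), 1(W); every one is W ⇒ L
n=5: can move to 4, which is L ⇒ W
n=6: moves to 5(W), 3(W); every one is W ⇒ L
n=7: can move to 6, which is L ⇒ W
n=8: moves to 7(W), 5(W); every one is W ⇒ L
n=9: can move to 8, which is L ⇒ W
n=10: moves to 9(W), 7(W); every one is W ⇒ L
n=11: can move to 10, which is L ⇒ W
n=12: moves to 11(W), 9(W); every one is W ⇒ L
n=13: can move to 12, which is L ⇒ W
n=14: moves to 13(W), 11(W); every one is W ⇒ L
n=15: can move to 14, which is L ⇒ W
n=16: moves to 15(W), 13(W); every one is W ⇒ L
n=17: can move to 16, which is L ⇒ W
n=18: moves to 17(W), 15(W); every one is W ⇒ L
n=19: can move to 18, which is L ⇒ W
n=20: moves to 19(W), 17(W); every one is W ⇒ L
n=21: can move to 20, which is L ⇒ W
n=22: moves to 21(W), 19(W); every one is W ⇒ L
n=23: can move to 22, which is L ⇒ W
n=24: moves to 23(W), 21(W); every one is W ⇒ L
n=25: can move to 24, which is L ⇒ W
n=26: moves to 25(W), 23(W); every one is W ⇒ L
n=27: can move to 26, which is L ⇒ W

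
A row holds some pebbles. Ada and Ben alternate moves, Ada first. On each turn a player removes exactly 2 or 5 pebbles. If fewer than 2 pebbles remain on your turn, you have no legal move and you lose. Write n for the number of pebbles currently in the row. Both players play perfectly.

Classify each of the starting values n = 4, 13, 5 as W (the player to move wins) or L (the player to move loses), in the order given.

4: L, 13: W, 5: W

Classify positions by backward induction: terminal positions (no move available) are L. From any other position, the mover wins iff some move reaches an L.
n=0: no move → L
n=1: no move → L
n=2: →0(L), so W
n=3: →1(L), so W
n=4: →2(W) only, which is W, so L
n=5: →0(L), so W
n=6: →4(L), so W
n=7: →5(W), 2(W) — all W, so L
n=8: →6(W), 3(W) — all W, so L
n=9: →7(L), so W
n=10: →8(L), so W
n=11: →9(W), 6(W) — all W, so L
n=12: →7(L), so W
n=13: →11(L), so W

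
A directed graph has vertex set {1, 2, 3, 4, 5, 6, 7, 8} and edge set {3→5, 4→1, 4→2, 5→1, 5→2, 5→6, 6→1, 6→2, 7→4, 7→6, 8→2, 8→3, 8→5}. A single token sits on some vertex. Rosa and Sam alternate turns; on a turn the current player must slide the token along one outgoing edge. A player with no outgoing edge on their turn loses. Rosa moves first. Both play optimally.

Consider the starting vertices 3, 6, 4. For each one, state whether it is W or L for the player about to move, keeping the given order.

3: L, 6: W, 4: W

Compute win/loss labels from the base case upward. A position with no move is L. Any other position is W if it can reach an L in one move, else L.
Every edge goes from a vertex to one that appears earlier in the order 1, 2, 6, 5, 4, 3, 7, 8, so processing vertices in that order labels each vertex after all of its successors.
1: no outgoing edge → L
2: no outgoing edge → L
6: W (go to 2, an L position)
5: W (go to 2, an L position)
4: W (go to 2, an L position)
3: L (sole option 5(W) is W)
7: L (options 4(W), 6(W) are all W)
8: W (go to 3, an L position)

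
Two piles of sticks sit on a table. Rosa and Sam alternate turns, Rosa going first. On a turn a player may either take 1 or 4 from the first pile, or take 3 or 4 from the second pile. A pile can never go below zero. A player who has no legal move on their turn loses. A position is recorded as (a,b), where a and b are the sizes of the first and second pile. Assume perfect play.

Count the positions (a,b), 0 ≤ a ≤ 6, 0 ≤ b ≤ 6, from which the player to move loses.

19

Positions with no move are L. A position that does have a move is losing for the player to move precisely when every available move leads to a winning position for the opponent. Fill in the labels:
Every move lowers a or b (never raises either), so fill the grid row by row in increasing a, and left to right within a row: each cell's successors are then already labelled.
      b=0  b=1  b=2  b=3  b=4  b=5  b=6
a=0:    L    L    L    W    W    W    W
a=1:    W    W    W    L    L    L    W
a=2:    L    L    L    W    W    W    W
a=3:    W    W    W    L    L    L    W
a=4:    W    W    W    W    W    W    L
a=5:    L    L    L    W    W    W    W
a=6:    W    W    W    L    L    L    W
Cells with no legal move (terminal, hence L): (0,0), (0,1), (0,2).
The remaining L cells, each justified by listing all of its moves:
(1,3): →(0,3)(W), (1,0)(W) — all W, so L
(1,4): →(0,4)(W), (1,1)(W), (1,0)(W) — all W, so L
(1,5): →(0,5)(W), (1,2)(W), (1,1)(W) — all W, so L
(2,0): →(1,0)(W) only, which is W, so L
(2,1): →(1,1)(W) only, which is W, so L
(2,2): →(1,2)(W) only, which is W, so L
(3,3): →(2,3)(W), (3,0)(W) — all W, so L
(3,4): →(2,4)(W), (3,1)(W), (3,0)(W) — all W, so L
(3,5): →(2,5)(W), (3,2)(W), (3,1)(W) — all W, so L
(4,6): →(3,6)(W), (0,6)(W), (4,3)(W), (4,2)(W) — all W, so L
(5,0): →(4,0)(W), (1,0)(W) — all W, so L
(5,1): →(4,1)(W), (1,1)(W) — all W, so L
(5,2): →(4,2)(W), (1,2)(W) — all W, so L
(6,3): →(5,3)(W), (2,3)(W), (6,0)(W) — all W, so L
(6,4): →(5,4)(W), (2,4)(W), (6,1)(W), (6,0)(W) — all W, so L
(6,5): →(5,5)(W), (2,5)(W), (6,2)(W), (6,1)(W) — all W, so L
Every other cell has at least one move into one of the L cells above, so it is W.
L cells per row: a=0: 3, a=1: 3, a=2: 3, a=3: 3, a=4: 1, a=5: 3, a=6: 3; total 19.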